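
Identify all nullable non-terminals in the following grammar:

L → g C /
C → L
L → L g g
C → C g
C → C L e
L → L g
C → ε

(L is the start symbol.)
{ 'C' }

ε-productions: C → ε
So C is immediately nullable.
No further non-terminal can be added: every production for the remaining non-terminals contains a terminal or a non-nullable non-terminal.
Nullable = { 'C' }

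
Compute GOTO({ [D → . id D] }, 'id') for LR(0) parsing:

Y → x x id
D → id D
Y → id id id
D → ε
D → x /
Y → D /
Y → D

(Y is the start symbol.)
GOTO(I, 'id') = CLOSURE({ [A → αX.β] : [A → α.Xβ] ∈ I, X = 'id' })

Items with dot before 'id', with the dot advanced:
  [D → . id D] → [D → id . D]
Closure of the advanced items:
  [D → id . D] has the dot before D: add [D → . id D], [D → .], [D → . x /]

GOTO = { [D → . id D], [D → . x /], [D → .], [D → id . D] }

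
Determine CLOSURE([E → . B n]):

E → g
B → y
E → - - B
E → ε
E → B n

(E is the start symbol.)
To compute CLOSURE, for each item [A → α.Bβ] where B is a non-terminal, add [B → .γ] for all productions B → γ; repeat for the newly added items until nothing changes.

Start with: [E → . B n]
  [E → . B n] has the dot before B: add [B → . y]
No further items can be added.

CLOSURE = { [B → . y], [E → . B n] }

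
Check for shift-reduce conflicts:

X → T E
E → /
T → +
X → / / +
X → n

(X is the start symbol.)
A shift-reduce conflict occurs when an LR(0) state has both:
  - a complete (reduce) item [A → α .] (dot at the end), and
  - a shift item [B → β . c γ] (dot before a terminal).

Augment with X' → X and build the canonical LR(0) collection (I0 = CLOSURE({[X' → . X]}), then GOTO on every symbol after a dot until no new states appear). It has 10 states:
  I0: { [T → . +], [X → . / / +], [X → . T E], [X → . n], [X' → . X] }  — shift
  I1: { [T → + .] }  — reduce
  I2: { [X → / . / +] }  — shift
  I3: { [E → . /], [X → T . E] }  — shift
  I4: { [X' → X .] }  — accept
  I5: { [X → n .] }  — reduce
  I6: { [E → / .] }  — reduce
  I7: { [X → T E .] }  — reduce
  I8: { [X → / / . +] }  — shift
  I9: { [X → / / + .] }  — reduce

No state contains both a complete item and a shift item.

Answer: No shift-reduce conflicts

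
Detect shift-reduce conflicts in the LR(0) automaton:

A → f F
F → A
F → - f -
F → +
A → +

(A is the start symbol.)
No shift-reduce conflicts

A shift-reduce conflict occurs when an LR(0) state has both:
  - a complete (reduce) item [A → α .] (dot at the end), and
  - a shift item [B → β . c γ] (dot before a terminal).

Augment with A' → A and build the canonical LR(0) collection (I0 = CLOSURE({[A' → . A]}), then GOTO on every symbol after a dot until no new states appear). It has 10 states:
  I0: { [A → . +], [A → . f F], [A' → . A] }  — shift
  I1: { [A → + .] }  — reduce
  I2: { [A' → A .] }  — accept
  I3: { [A → . +], [A → . f F], [A → f . F], [F → . +], [F → . - f -], [F → . A] }  — shift
  I4: { [A → + .], [F → + .] }  — 2 reduces
  I5: { [F → - . f -] }  — shift
  I6: { [F → A .] }  — reduce
  I7: { [A → f F .] }  — reduce
  I8: { [F → - f . -] }  — shift
  I9: { [F → - f - .] }  — reduce

No state contains both a complete item and a shift item.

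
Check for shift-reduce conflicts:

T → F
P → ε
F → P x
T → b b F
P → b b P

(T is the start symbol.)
Yes — I0: [P → .] vs [P → . b b P]; I5: [P → .] vs [P → . b b P]; I7: [P → b b P .] vs [F → P . x]; I9: [P → .] vs [P → . b b P]

A shift-reduce conflict occurs when an LR(0) state has both:
  - a complete (reduce) item [A → α .] (dot at the end), and
  - a shift item [B → β . c γ] (dot before a terminal).

Augment with T' → T and build the canonical LR(0) collection (I0 = CLOSURE({[T' → . T]}), then GOTO on every symbol after a dot until no new states appear). It has 12 states:
  I0: { [F → . P x], [P → . b b P], [P → .], [T → . F], [T → . b b F], [T' → . T] }  — shift, reduce
  I1: { [T → F .] }  — reduce
  I2: { [F → P . x] }  — shift
  I3: { [T' → T .] }  — accept
  I4: { [P → b . b P], [T → b . b F] }  — shift
  I5: { [F → . P x], [P → . b b P], [P → .], [P → b b . P], [T → b b . F] }  — shift, reduce
  I6: { [T → b b F .] }  — reduce
  I7: { [F → P . x], [P → b b P .] }  — shift, reduce
  I8: { [P → b . b P] }  — shift
  I9: { [P → . b b P], [P → .], [P → b b . P] }  — shift, reduce
  I10: { [P → b b P .] }  — reduce
  I11: { [F → P x .] }  — reduce

I0 contains reduce item [P → .] and shift items [P → . b b P], [T → . b b F] — shift-reduce conflict.
I5 contains reduce item [P → .] and shift item [P → . b b P] — shift-reduce conflict.
I7 contains reduce item [P → b b P .] and shift item [F → P . x] — shift-reduce conflict.
I9 contains reduce item [P → .] and shift item [P → . b b P] — shift-reduce conflict.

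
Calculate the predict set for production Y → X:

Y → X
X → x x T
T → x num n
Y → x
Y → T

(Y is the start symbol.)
{ 'x' }

PREDICT(Y → X) = (FIRST(RHS) \ {ε}) ∪ (FOLLOW(Y) if ε ∈ FIRST(RHS), i.e. RHS ⇒* ε)
FIRST(X) = { 'x' }
FIRST(X) = { 'x' }
ε ∉ FIRST(X), so FOLLOW(Y) is not added.
PREDICT(Y → X) = { 'x' }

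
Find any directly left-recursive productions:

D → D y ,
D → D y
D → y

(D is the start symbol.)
Yes, D is left-recursive

Direct left recursion occurs when N → N α for some non-terminal N (the right-hand side begins with the left-hand side itself).

D → D y ,: LEFT RECURSIVE (starts with D)
D → D y: LEFT RECURSIVE (starts with D)
D → y: starts with y

The grammar has direct left recursion on: D.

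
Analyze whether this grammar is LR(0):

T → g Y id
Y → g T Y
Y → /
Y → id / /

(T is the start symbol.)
A grammar is LR(0) if no state in the canonical LR(0) collection has:
  - both a shift item (dot before a terminal) and a complete item (shift-reduce conflict), or
  - two or more complete items (reduce-reduce conflict; the accept item [T' → T .] counts as a complete item here).

Augment with T' → T and build the canonical LR(0) collection (I0 = CLOSURE({[T' → . T]}), then GOTO on every symbol after a dot until no new states appear). It has 12 states:
  I0: { [T → . g Y id], [T' → . T] }  — shift
  I1: { [T' → T .] }  — accept
  I2: { [T → g . Y id], [Y → . /], [Y → . g T Y], [Y → . id / /] }  — shift
  I3: { [Y → / .] }  — reduce
  I4: { [T → g Y . id] }  — shift
  I5: { [T → . g Y id], [Y → g . T Y] }  — shift
  I6: { [Y → id . / /] }  — shift
  I7: { [Y → id / . /] }  — shift
  I8: { [Y → id / / .] }  — reduce
  I9: { [Y → . /], [Y → . g T Y], [Y → . id / /], [Y → g T . Y] }  — shift
  I10: { [Y → g T Y .] }  — reduce
  I11: { [T → g Y id .] }  — reduce

Every state is either a pure shift/goto state or contains exactly one complete item and nothing to shift — no conflicts. The grammar is LR(0).

Answer: Yes, the grammar is LR(0)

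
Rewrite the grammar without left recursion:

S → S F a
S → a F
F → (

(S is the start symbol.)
S is directly left-recursive. The standard transformation for
  A → A α₁ | ... | A α_m | β₁ | ... | β_n
is
  A  → β₁ A' | ... | β_n A'
  A' → α₁ A' | ... | α_m A' | ε

S → a F becomes S → a F S'
S → S F a becomes S' → F a S'
Add S' → ε

Productions for other non-terminals are unchanged:
  F → (

Resulting grammar:
S → a F S'
S' → F a S'
S' → ε
F → (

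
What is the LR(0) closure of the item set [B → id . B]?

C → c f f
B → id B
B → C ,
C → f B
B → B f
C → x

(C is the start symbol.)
Start with: [B → id . B]
  [B → id . B] has the dot before B: add [B → . id B], [B → . C ,], [B → . B f]
  [B → . C ,] has the dot before C: add [C → . c f f], [C → . f B], [C → . x]
No further items can be added.

CLOSURE = { [B → . B f], [B → . C ,], [B → . id B], [B → id . B], [C → . c f f], [C → . f B], [C → . x] }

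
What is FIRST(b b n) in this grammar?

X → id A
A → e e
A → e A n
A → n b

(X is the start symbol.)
To compute FIRST(b b n), process the symbols left to right:
Symbol b is a terminal. Add 'b' and stop.
FIRST(b b n) = { 'b' }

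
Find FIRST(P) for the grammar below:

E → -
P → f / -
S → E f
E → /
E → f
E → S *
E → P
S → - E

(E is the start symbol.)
{ 'f' }

From P → f / -:
  - f is a terminal: add 'f' and stop

Collecting: FIRST(P) = { 'f' }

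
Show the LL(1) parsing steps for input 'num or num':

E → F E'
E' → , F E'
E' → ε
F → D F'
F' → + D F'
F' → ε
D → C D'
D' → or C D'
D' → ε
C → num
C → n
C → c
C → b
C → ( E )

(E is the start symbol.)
LL(1) parsing maintains a stack (initially the start symbol over $) and the input. At each step: if the stack top is a terminal, match it against the current input token; if it is a non-terminal N, replace it with the RHS of M[N, lookahead] (the unique production whose predict set contains the lookahead).

Stack is shown with the top on the left.

Stack            Input         Action
-------------------------------------
E $              num or num $  output E → F E'
F E' $           num or num $  output F → D F'
D F' E' $        num or num $  output D → C D'
C D' F' E' $     num or num $  output C → num
num D' F' E' $   num or num $  match 'num'
D' F' E' $       or num $      output D' → or C D'
or C D' F' E' $  or num $      match 'or'
C D' F' E' $     num $         output C → num
num D' F' E' $   num $         match 'num'
D' F' E' $       $             output D' → ε
F' E' $          $             output F' → ε
E' $             $             output E' → ε
$                $             accept

The string is accepted.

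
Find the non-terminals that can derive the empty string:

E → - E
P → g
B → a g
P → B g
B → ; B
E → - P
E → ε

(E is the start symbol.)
{ 'E' }

ε-productions: E → ε
So E is immediately nullable.
No further non-terminal can be added: every production for the remaining non-terminals contains a terminal or a non-nullable non-terminal.
Nullable = { 'E' }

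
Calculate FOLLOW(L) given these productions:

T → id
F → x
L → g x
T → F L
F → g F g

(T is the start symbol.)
To compute FOLLOW(L), find every occurrence of L on a right-hand side N → α L β: add FIRST(β) \ {ε}, and if β is empty or nullable also add FOLLOW(N). Iterate to a fixed point.

In T → F L: L is at the end, add FOLLOW(T)

The FOLLOW sets referred to above (computed the same way, to a fixed point):
  FOLLOW(T) = { $ }

Taking the union: FOLLOW(L) = { $ }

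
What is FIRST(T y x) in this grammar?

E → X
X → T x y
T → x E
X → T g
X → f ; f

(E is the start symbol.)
{ 'x' }

FIRST sets of the non-terminals involved (from the grammar, by fixed-point iteration):
  FIRST(T) = { 'x' }

To compute FIRST(T y x), process the symbols left to right:
Symbol T is a non-terminal. Add FIRST(T) \ {ε} = { 'x' }
T is not nullable (ε ∉ FIRST(T)), so stop here.
FIRST(T y x) = { 'x' }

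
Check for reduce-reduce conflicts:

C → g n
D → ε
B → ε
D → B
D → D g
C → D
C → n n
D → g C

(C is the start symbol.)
Yes — I0: [B → .] vs [D → .]; I4: [B → .] vs [D → .]

A reduce-reduce conflict occurs when an LR(0) state has two complete items [A → α .] and [B → β .] — both call for a reduction, and with no lookahead the parser cannot choose between them.

Augment with C' → C and build the canonical LR(0) collection (I0 = CLOSURE({[C' → . C]}), then GOTO on every symbol after a dot until no new states appear). It has 10 states:
  I0: { [B → .], [C → . D], [C → . g n], [C → . n n], [C' → . C], [D → . B], [D → . D g], [D → . g C], [D → .] }  — shift, 2 reduces
  I1: { [D → B .] }  — reduce
  I2: { [C' → C .] }  — accept
  I3: { [C → D .], [D → D . g] }  — shift, reduce
  I4: { [B → .], [C → . D], [C → . g n], [C → . n n], [C → g . n], [D → . B], [D → . D g], [D → . g C], [D → .], [D → g . C] }  — shift, 2 reduces
  I5: { [C → n . n] }  — shift
  I6: { [C → n n .] }  — reduce
  I7: { [D → g C .] }  — reduce
  I8: { [C → g n .], [C → n . n] }  — shift, reduce
  I9: { [D → D g .] }  — reduce

I0 contains complete items [B → .], [D → .] — reduce-reduce conflict.
I4 contains complete items [B → .], [D → .] — reduce-reduce conflict.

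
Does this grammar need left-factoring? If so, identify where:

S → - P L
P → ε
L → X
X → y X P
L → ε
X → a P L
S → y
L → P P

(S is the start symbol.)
No, left-factoring is not needed

Left-factoring is needed when two productions for the same non-terminal
share a common prefix on the right-hand side.

Productions for S:
  S → - P L
  S → y
Productions for L:
  L → X
  L → ε
  L → P P
Productions for X:
  X → y X P
  X → a P L

No common prefixes found.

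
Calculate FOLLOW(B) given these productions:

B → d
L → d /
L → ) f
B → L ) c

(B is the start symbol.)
To compute FOLLOW(B), find every occurrence of B on a right-hand side N → α B β: add FIRST(β) \ {ε}, and if β is empty or nullable also add FOLLOW(N). Iterate to a fixed point.

B is the start symbol, so $ ∈ FOLLOW(B).
B does not occur on any right-hand side.

Taking the union: FOLLOW(B) = { $ }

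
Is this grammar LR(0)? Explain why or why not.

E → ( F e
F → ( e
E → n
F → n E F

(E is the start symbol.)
Yes, the grammar is LR(0)

Augment with E' → E and build the canonical LR(0) collection (I0 = CLOSURE({[E' → . E]}), then GOTO on every symbol after a dot until no new states appear). It has 11 states:
  I0: { [E → . ( F e], [E → . n], [E' → . E] }  — shift
  I1: { [E → ( . F e], [F → . ( e], [F → . n E F] }  — shift
  I2: { [E' → E .] }  — accept
  I3: { [E → n .] }  — reduce
  I4: { [F → ( . e] }  — shift
  I5: { [E → ( F . e] }  — shift
  I6: { [E → . ( F e], [E → . n], [F → n . E F] }  — shift
  I7: { [F → . ( e], [F → . n E F], [F → n E . F] }  — shift
  I8: { [F → n E F .] }  — reduce
  I9: { [E → ( F e .] }  — reduce
  I10: { [F → ( e .] }  — reduce

Every state is either a pure shift/goto state or contains exactly one complete item and nothing to shift — no conflicts. The grammar is LR(0).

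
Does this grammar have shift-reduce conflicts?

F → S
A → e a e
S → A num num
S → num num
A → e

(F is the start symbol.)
A shift-reduce conflict occurs when an LR(0) state has both:
  - a complete (reduce) item [A → α .] (dot at the end), and
  - a shift item [B → β . c γ] (dot before a terminal).

Augment with F' → F and build the canonical LR(0) collection (I0 = CLOSURE({[F' → . F]}), then GOTO on every symbol after a dot until no new states appear). It has 11 states:
  I0: { [A → . e a e], [A → . e], [F → . S], [F' → . F], [S → . A num num], [S → . num num] }  — shift
  I1: { [S → A . num num] }  — shift
  I2: { [F' → F .] }  — accept
  I3: { [F → S .] }  — reduce
  I4: { [A → e . a e], [A → e .] }  — shift, reduce
  I5: { [S → num . num] }  — shift
  I6: { [S → num num .] }  — reduce
  I7: { [A → e a . e] }  — shift
  I8: { [A → e a e .] }  — reduce
  I9: { [S → A num . num] }  — shift
  I10: { [S → A num num .] }  — reduce

I4 contains reduce item [A → e .] and shift item [A → e . a e] — shift-reduce conflict.

Answer: Yes — I4: [A → e .] vs [A → e . a e]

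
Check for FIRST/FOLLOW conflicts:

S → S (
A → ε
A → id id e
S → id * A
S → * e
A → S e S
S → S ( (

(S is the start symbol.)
Nullable non-terminals: A.
FIRST sets used below: FIRST(S) = { '*', 'id' }

A: nullable alternative(s) A → ε; FOLLOW(A) = { $, '(', 'e' }
  A → ε: FIRST \ {ε} = { } — this is the only nullable alternative, skip
  A → id id e: FIRST \ {ε} = { 'id' } — disjoint from FOLLOW(A)
  A → S e S: FIRST \ {ε} = { '*', 'id' } — disjoint from FOLLOW(A)

S has no nullable alternative, so no FIRST/FOLLOW check is needed there.

No FIRST/FOLLOW conflicts found.

Answer: No FIRST/FOLLOW conflicts.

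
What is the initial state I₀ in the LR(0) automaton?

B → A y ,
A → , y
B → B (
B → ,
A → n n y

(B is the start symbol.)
First, augment the grammar with B' → B
I₀ = CLOSURE({ [B' → . B] }):
  [B' → . B] has the dot before B: add [B → . A y ,], [B → . B (], [B → . ,]
  [B → . A y ,] has the dot before A: add [A → . , y], [A → . n n y]
No further items can be added.

I₀ = { [A → . , y], [A → . n n y], [B → . ,], [B → . A y ,], [B → . B (], [B' → . B] }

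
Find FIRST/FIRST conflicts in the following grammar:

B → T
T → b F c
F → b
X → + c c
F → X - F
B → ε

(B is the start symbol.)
A FIRST/FIRST conflict occurs when two productions N → α and N → β for the same non-terminal have FIRST(α) ∩ FIRST(β) ≠ ∅ (with ε ∈ FIRST of a nullable right-hand side, so two nullable alternatives also conflict).

FIRST sets of the non-terminals at (or reachable through a nullable prefix from) the front of some alternative:
  FIRST(T) = { 'b' }
  FIRST(X) = { '+' }

Productions for B:
  B → T: FIRST = { 'b' }
  B → ε: FIRST = { ε }
Productions for F:
  F → b: FIRST = { 'b' }
  F → X - F: FIRST = { '+' }
T, X have only one production, so no FIRST/FIRST conflict is possible there.

All alternatives of each non-terminal have pairwise disjoint FIRST sets.

Answer: No FIRST/FIRST conflicts.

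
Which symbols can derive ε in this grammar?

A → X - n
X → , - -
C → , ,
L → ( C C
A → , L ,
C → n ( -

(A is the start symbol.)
None

A non-terminal is nullable if it can derive ε (the empty string): either it has an ε-production, or it has a production whose right-hand side consists entirely of nullable non-terminals.

There are no ε-productions, so no non-terminal can derive ε.
No non-terminals are nullable.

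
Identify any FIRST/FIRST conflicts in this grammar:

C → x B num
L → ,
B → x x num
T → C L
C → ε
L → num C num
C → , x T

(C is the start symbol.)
No FIRST/FIRST conflicts.

A FIRST/FIRST conflict occurs when two productions N → α and N → β for the same non-terminal have FIRST(α) ∩ FIRST(β) ≠ ∅ (with ε ∈ FIRST of a nullable right-hand side, so two nullable alternatives also conflict).

Productions for C:
  C → x B num: FIRST = { 'x' }
  C → ε: FIRST = { ε }
  C → , x T: FIRST = { ',' }
Productions for L:
  L → ,: FIRST = { ',' }
  L → num C num: FIRST = { 'num' }
B, T have only one production, so no FIRST/FIRST conflict is possible there.

All alternatives of each non-terminal have pairwise disjoint FIRST sets.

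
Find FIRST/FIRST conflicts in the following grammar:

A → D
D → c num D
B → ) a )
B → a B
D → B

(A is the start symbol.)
A FIRST/FIRST conflict occurs when two productions N → α and N → β for the same non-terminal have FIRST(α) ∩ FIRST(β) ≠ ∅ (with ε ∈ FIRST of a nullable right-hand side, so two nullable alternatives also conflict).

FIRST sets of the non-terminals at (or reachable through a nullable prefix from) the front of some alternative:
  FIRST(B) = { ')', 'a' }

Productions for D:
  D → c num D: FIRST = { 'c' }
  D → B: FIRST = { ')', 'a' }
Productions for B:
  B → ) a ): FIRST = { ')' }
  B → a B: FIRST = { 'a' }
A has only one production, so no FIRST/FIRST conflict is possible there.

All alternatives of each non-terminal have pairwise disjoint FIRST sets.

Answer: No FIRST/FIRST conflicts.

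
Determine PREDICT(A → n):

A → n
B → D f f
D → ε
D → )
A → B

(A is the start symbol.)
PREDICT(A → n) = (FIRST(RHS) \ {ε}) ∪ (FOLLOW(A) if ε ∈ FIRST(RHS), i.e. RHS ⇒* ε)
FIRST(n) = { 'n' }
ε ∉ FIRST(n), so FOLLOW(A) is not added.
PREDICT(A → n) = { 'n' }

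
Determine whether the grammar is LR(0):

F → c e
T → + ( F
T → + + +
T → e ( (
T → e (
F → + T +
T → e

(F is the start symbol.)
A grammar is LR(0) if no state in the canonical LR(0) collection has:
  - both a shift item (dot before a terminal) and a complete item (shift-reduce conflict), or
  - two or more complete items (reduce-reduce conflict; the accept item [F' → F .] counts as a complete item here).

Augment with F' → F and build the canonical LR(0) collection (I0 = CLOSURE({[F' → . F]}), then GOTO on every symbol after a dot until no new states appear). It has 15 states:
  I0: { [F → . + T +], [F → . c e], [F' → . F] }  — shift
  I1: { [F → + . T +], [T → . + ( F], [T → . + + +], [T → . e ( (], [T → . e (], [T → . e] }  — shift
  I2: { [F' → F .] }  — accept
  I3: { [F → c . e] }  — shift
  I4: { [F → c e .] }  — reduce
  I5: { [T → + . ( F], [T → + . + +] }  — shift
  I6: { [F → + T . +] }  — shift
  I7: { [T → e . ( (], [T → e . (], [T → e .] }  — shift, reduce
  I8: { [T → e ( . (], [T → e ( .] }  — shift, reduce
  I9: { [T → e ( ( .] }  — reduce
  I10: { [F → + T + .] }  — reduce
  I11: { [F → . + T +], [F → . c e], [T → + ( . F] }  — shift
  I12: { [T → + + . +] }  — shift
  I13: { [T → + + + .] }  — reduce
  I14: { [T → + ( F .] }  — reduce

Conflict in state I7:
  Shift-reduce conflict between [T → e .] and [T → e . (]
So the grammar is NOT LR(0).

Answer: No. Shift-reduce conflict between [T → e .] and [T → e . (]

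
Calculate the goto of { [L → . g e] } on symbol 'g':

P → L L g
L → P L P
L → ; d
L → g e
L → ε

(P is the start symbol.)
GOTO(I, 'g') = CLOSURE({ [A → αX.β] : [A → α.Xβ] ∈ I, X = 'g' })

Items with dot before 'g', with the dot advanced:
  [L → . g e] → [L → g . e]
Closure adds nothing (no advanced item has the dot before a non-terminal).

GOTO = { [L → g . e] }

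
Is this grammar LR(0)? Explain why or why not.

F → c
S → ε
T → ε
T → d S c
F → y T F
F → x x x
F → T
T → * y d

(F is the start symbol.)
A grammar is LR(0) if no state in the canonical LR(0) collection has:
  - both a shift item (dot before a terminal) and a complete item (shift-reduce conflict), or
  - two or more complete items (reduce-reduce conflict; the accept item [F' → F .] counts as a complete item here).

Augment with F' → F and build the canonical LR(0) collection (I0 = CLOSURE({[F' → . F]}), then GOTO on every symbol after a dot until no new states appear). It has 16 states:
  I0: { [F → . T], [F → . c], [F → . x x x], [F → . y T F], [F' → . F], [T → . * y d], [T → . d S c], [T → .] }  — shift, reduce
  I1: { [T → * . y d] }  — shift
  I2: { [F' → F .] }  — accept
  I3: { [F → T .] }  — reduce
  I4: { [F → c .] }  — reduce
  I5: { [S → .], [T → d . S c] }  — reduce
  I6: { [F → x . x x] }  — shift
  I7: { [F → y . T F], [T → . * y d], [T → . d S c], [T → .] }  — shift, reduce
  I8: { [F → . T], [F → . c], [F → . x x x], [F → . y T F], [F → y T . F], [T → . * y d], [T → . d S c], [T → .] }  — shift, reduce
  I9: { [F → y T F .] }  — reduce
  I10: { [F → x x . x] }  — shift
  I11: { [F → x x x .] }  — reduce
  I12: { [T → d S . c] }  — shift
  I13: { [T → d S c .] }  — reduce
  I14: { [T → * y . d] }  — shift
  I15: { [T → * y d .] }  — reduce

Conflict in state I0:
  Shift-reduce conflict between [T → .] and [F → . c]
So the grammar is NOT LR(0).

Answer: No. Shift-reduce conflict between [T → .] and [F → . c]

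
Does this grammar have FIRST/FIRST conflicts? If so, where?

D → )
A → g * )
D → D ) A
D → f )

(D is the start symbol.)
Yes. D → ')' / D → D ')' A on { ')' }; D → D ')' A / D → f ')' on { 'f' }

A FIRST/FIRST conflict occurs when two productions N → α and N → β for the same non-terminal have FIRST(α) ∩ FIRST(β) ≠ ∅ (with ε ∈ FIRST of a nullable right-hand side, so two nullable alternatives also conflict).

FIRST sets of the non-terminals at (or reachable through a nullable prefix from) the front of some alternative:
  FIRST(D) = { ')', 'f' }

Productions for D:
  D → ): FIRST = { ')' }
  D → D ) A: FIRST = { ')', 'f' }
  D → f ): FIRST = { 'f' }
A has only one production, so no FIRST/FIRST conflict is possible there.

Conflict for D: D → ) and D → D ) A
  Overlap: { ')' }
Conflict for D: D → D ) A and D → f )
  Overlap: { 'f' }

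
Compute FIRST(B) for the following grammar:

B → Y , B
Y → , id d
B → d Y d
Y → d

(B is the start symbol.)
FIRST sets of the other non-terminals involved (by the same procedure, iterated to a fixed point):
  FIRST(Y) = { ',', 'd' }

From B → Y , B:
  - Y is a non-terminal: add FIRST(Y) \ {ε} = { ',', 'd' }
    Y is not nullable, so stop
From B → d Y d:
  - d is a terminal: add 'd' and stop

Collecting: FIRST(B) = { ',', 'd' }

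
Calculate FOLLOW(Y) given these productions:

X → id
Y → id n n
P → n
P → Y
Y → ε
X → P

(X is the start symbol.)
To compute FOLLOW(Y), find every occurrence of Y on a right-hand side N → α Y β: add FIRST(β) \ {ε}, and if β is empty or nullable also add FOLLOW(N). Iterate to a fixed point.

In P → Y: Y is at the end, add FOLLOW(P)

The FOLLOW sets referred to above (computed the same way, to a fixed point):
  FOLLOW(P) = { $ }

Taking the union: FOLLOW(Y) = { $ }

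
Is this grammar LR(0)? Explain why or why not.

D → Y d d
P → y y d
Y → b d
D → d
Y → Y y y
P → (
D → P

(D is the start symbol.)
A grammar is LR(0) if no state in the canonical LR(0) collection has:
  - both a shift item (dot before a terminal) and a complete item (shift-reduce conflict), or
  - two or more complete items (reduce-reduce conflict; the accept item [D' → D .] counts as a complete item here).

Augment with D' → D and build the canonical LR(0) collection (I0 = CLOSURE({[D' → . D]}), then GOTO on every symbol after a dot until no new states appear). It has 15 states:
  I0: { [D → . P], [D → . Y d d], [D → . d], [D' → . D], [P → . (], [P → . y y d], [Y → . Y y y], [Y → . b d] }  — shift
  I1: { [P → ( .] }  — reduce
  I2: { [D' → D .] }  — accept
  I3: { [D → P .] }  — reduce
  I4: { [D → Y . d d], [Y → Y . y y] }  — shift
  I5: { [Y → b . d] }  — shift
  I6: { [D → d .] }  — reduce
  I7: { [P → y . y d] }  — shift
  I8: { [P → y y . d] }  — shift
  I9: { [P → y y d .] }  — reduce
  I10: { [Y → b d .] }  — reduce
  I11: { [D → Y d . d] }  — shift
  I12: { [Y → Y y . y] }  — shift
  I13: { [Y → Y y y .] }  — reduce
  I14: { [D → Y d d .] }  — reduce

Every state is either a pure shift/goto state or contains exactly one complete item and nothing to shift — no conflicts. The grammar is LR(0).

Answer: Yes, the grammar is LR(0)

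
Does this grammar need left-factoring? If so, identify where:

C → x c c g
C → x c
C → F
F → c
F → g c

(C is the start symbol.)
Left-factoring is needed when two productions for the same non-terminal
share a common prefix on the right-hand side.

Productions for C:
  C → x c c g
  C → x c
  C → F
Productions for F:
  F → c
  F → g c

Found common prefix 'x c' in productions for C

Answer: Yes, C has productions with common prefix 'x c'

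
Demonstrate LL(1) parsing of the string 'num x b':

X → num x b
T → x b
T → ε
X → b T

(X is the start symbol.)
LL(1) parsing maintains a stack (initially the start symbol over $) and the input. At each step: if the stack top is a terminal, match it against the current input token; if it is a non-terminal N, replace it with the RHS of M[N, lookahead] (the unique production whose predict set contains the lookahead).

Stack is shown with the top on the left.

Stack      Input      Action
----------------------------
X $        num x b $  output X → num x b
num x b $  num x b $  match 'num'
x b $      x b $      match 'x'
b $        b $        match 'b'
$          $          accept

The string is accepted.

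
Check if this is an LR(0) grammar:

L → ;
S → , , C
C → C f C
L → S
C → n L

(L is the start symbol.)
No. Shift-reduce conflict between [S → , , C .] and [C → C . f C]

A grammar is LR(0) if no state in the canonical LR(0) collection has:
  - both a shift item (dot before a terminal) and a complete item (shift-reduce conflict), or
  - two or more complete items (reduce-reduce conflict; the accept item [L' → L .] counts as a complete item here).

Augment with L' → L and build the canonical LR(0) collection (I0 = CLOSURE({[L' → . L]}), then GOTO on every symbol after a dot until no new states appear). It has 11 states:
  I0: { [L → . ;], [L → . S], [L' → . L], [S → . , , C] }  — shift
  I1: { [S → , . , C] }  — shift
  I2: { [L → ; .] }  — reduce
  I3: { [L' → L .] }  — accept
  I4: { [L → S .] }  — reduce
  I5: { [C → . C f C], [C → . n L], [S → , , . C] }  — shift
  I6: { [C → C . f C], [S → , , C .] }  — shift, reduce
  I7: { [C → n . L], [L → . ;], [L → . S], [S → . , , C] }  — shift
  I8: { [C → n L .] }  — reduce
  I9: { [C → . C f C], [C → . n L], [C → C f . C] }  — shift
  I10: { [C → C . f C], [C → C f C .] }  — shift, reduce

Conflict in state I6:
  Shift-reduce conflict between [S → , , C .] and [C → C . f C]
So the grammar is NOT LR(0).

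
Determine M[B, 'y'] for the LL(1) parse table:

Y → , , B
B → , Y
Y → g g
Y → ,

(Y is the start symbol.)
To find M[B, 'y'], we find productions for B where 'y' is in the predict set (PREDICT(N → α) = (FIRST(α) \ {ε}) ∪ (FOLLOW(N) if α ⇒* ε)).

B → , Y: PREDICT = { ',' }

M[B, 'y'] is empty (no production applies)

Answer: Empty (error entry)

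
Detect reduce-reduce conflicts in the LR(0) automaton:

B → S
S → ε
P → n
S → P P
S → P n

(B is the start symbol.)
Yes — I6: [P → n .] vs [S → P n .]

A reduce-reduce conflict occurs when an LR(0) state has two complete items [A → α .] and [B → β .] — both call for a reduction, and with no lookahead the parser cannot choose between them.

Augment with B' → B and build the canonical LR(0) collection (I0 = CLOSURE({[B' → . B]}), then GOTO on every symbol after a dot until no new states appear). It has 7 states:
  I0: { [B → . S], [B' → . B], [P → . n], [S → . P P], [S → . P n], [S → .] }  — shift, reduce
  I1: { [B' → B .] }  — accept
  I2: { [P → . n], [S → P . P], [S → P . n] }  — shift
  I3: { [B → S .] }  — reduce
  I4: { [P → n .] }  — reduce
  I5: { [S → P P .] }  — reduce
  I6: { [P → n .], [S → P n .] }  — 2 reduces

I6 contains complete items [P → n .], [S → P n .] — reduce-reduce conflict.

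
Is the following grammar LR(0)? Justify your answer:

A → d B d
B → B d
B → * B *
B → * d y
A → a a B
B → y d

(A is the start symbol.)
No. Reduce-reduce conflict: [A → d B d .] and [B → B d .]

A grammar is LR(0) if no state in the canonical LR(0) collection has:
  - both a shift item (dot before a terminal) and a complete item (shift-reduce conflict), or
  - two or more complete items (reduce-reduce conflict; the accept item [A' → A .] counts as a complete item here).

Augment with A' → A and build the canonical LR(0) collection (I0 = CLOSURE({[A' → . A]}), then GOTO on every symbol after a dot until no new states appear). It has 16 states:
  I0: { [A → . a a B], [A → . d B d], [A' → . A] }  — shift
  I1: { [A' → A .] }  — accept
  I2: { [A → a . a B] }  — shift
  I3: { [A → d . B d], [B → . * B *], [B → . * d y], [B → . B d], [B → . y d] }  — shift
  I4: { [B → * . B *], [B → * . d y], [B → . * B *], [B → . * d y], [B → . B d], [B → . y d] }  — shift
  I5: { [A → d B . d], [B → B . d] }  — shift
  I6: { [B → y . d] }  — shift
  I7: { [B → y d .] }  — reduce
  I8: { [A → d B d .], [B → B d .] }  — 2 reduces
  I9: { [B → * B . *], [B → B . d] }  — shift
  I10: { [B → * d . y] }  — shift
  I11: { [B → * d y .] }  — reduce
  I12: { [B → * B * .] }  — reduce
  I13: { [B → B d .] }  — reduce
  I14: { [A → a a . B], [B → . * B *], [B → . * d y], [B → . B d], [B → . y d] }  — shift
  I15: { [A → a a B .], [B → B . d] }  — shift, reduce

Conflict in state I8:
  Reduce-reduce conflict: [A → d B d .] and [B → B d .]
So the grammar is NOT LR(0).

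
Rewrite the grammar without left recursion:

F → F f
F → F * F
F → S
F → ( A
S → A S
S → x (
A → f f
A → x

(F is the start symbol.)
F → S F'
F → ( A F'
F' → f F'
F' → * F F'
F' → ε
S → A S
S → x (
A → f f
A → x

F is directly left-recursive. The standard transformation for
  A → A α₁ | ... | A α_m | β₁ | ... | β_n
is
  A  → β₁ A' | ... | β_n A'
  A' → α₁ A' | ... | α_m A' | ε

F → S becomes F → S F'
F → ( A becomes F → ( A F'
F → F f becomes F' → f F'
F → F * F becomes F' → * F F'
Add F' → ε

Productions for other non-terminals are unchanged:
  S → A S
  S → x (
  A → f f
  A → x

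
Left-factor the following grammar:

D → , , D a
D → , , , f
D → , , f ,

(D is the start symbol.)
D → , , D'
D' → D a
D' → , f
D' → f ,

Left-factoring transforms A → αβ₁ | αβ₂ into A → αA' and A' → β₁ | β₂
(α is the longest common prefix among the alternatives). Repeat until
no nonterminal has two alternatives with a common prefix.

Round 1: D has alternatives sharing prefix ', ,'. Introduce D': D → , , D'
  Add: D' → D a
  Add: D' → , f
  Add: D' → f ,

No remaining common prefixes — done.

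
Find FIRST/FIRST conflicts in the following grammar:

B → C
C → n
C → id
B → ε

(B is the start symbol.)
No FIRST/FIRST conflicts.

FIRST sets of the non-terminals at (or reachable through a nullable prefix from) the front of some alternative:
  FIRST(C) = { 'id', 'n' }

Productions for B:
  B → C: FIRST = { 'id', 'n' }
  B → ε: FIRST = { ε }
Productions for C:
  C → n: FIRST = { 'n' }
  C → id: FIRST = { 'id' }

All alternatives of each non-terminal have pairwise disjoint FIRST sets.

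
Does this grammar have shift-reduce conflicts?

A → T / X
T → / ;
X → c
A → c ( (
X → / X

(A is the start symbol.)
Augment with A' → A and build the canonical LR(0) collection (I0 = CLOSURE({[A' → . A]}), then GOTO on every symbol after a dot until no new states appear). It has 13 states:
  I0: { [A → . T / X], [A → . c ( (], [A' → . A], [T → . / ;] }  — shift
  I1: { [T → / . ;] }  — shift
  I2: { [A' → A .] }  — accept
  I3: { [A → T . / X] }  — shift
  I4: { [A → c . ( (] }  — shift
  I5: { [A → c ( . (] }  — shift
  I6: { [A → c ( ( .] }  — reduce
  I7: { [A → T / . X], [X → . / X], [X → . c] }  — shift
  I8: { [X → . / X], [X → . c], [X → / . X] }  — shift
  I9: { [A → T / X .] }  — reduce
  I10: { [X → c .] }  — reduce
  I11: { [X → / X .] }  — reduce
  I12: { [T → / ; .] }  — reduce

No state contains both a complete item and a shift item.

Answer: No shift-reduce conflicts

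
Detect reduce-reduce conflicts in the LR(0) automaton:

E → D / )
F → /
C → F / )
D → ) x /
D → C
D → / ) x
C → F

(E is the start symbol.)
No reduce-reduce conflicts

A reduce-reduce conflict occurs when an LR(0) state has two complete items [A → α .] and [B → β .] — both call for a reduction, and with no lookahead the parser cannot choose between them.

Augment with E' → E and build the canonical LR(0) collection (I0 = CLOSURE({[E' → . E]}), then GOTO on every symbol after a dot until no new states appear). It has 15 states:
  I0: { [C → . F / )], [C → . F], [D → . ) x /], [D → . / ) x], [D → . C], [E → . D / )], [E' → . E], [F → . /] }  — shift
  I1: { [D → ) . x /] }  — shift
  I2: { [D → / . ) x], [F → / .] }  — shift, reduce
  I3: { [D → C .] }  — reduce
  I4: { [E → D . / )] }  — shift
  I5: { [E' → E .] }  — accept
  I6: { [C → F . / )], [C → F .] }  — shift, reduce
  I7: { [C → F / . )] }  — shift
  I8: { [C → F / ) .] }  — reduce
  I9: { [E → D / . )] }  — shift
  I10: { [E → D / ) .] }  — reduce
  I11: { [D → / ) . x] }  — shift
  I12: { [D → / ) x .] }  — reduce
  I13: { [D → ) x . /] }  — shift
  I14: { [D → ) x / .] }  — reduce

No state contains more than one complete item.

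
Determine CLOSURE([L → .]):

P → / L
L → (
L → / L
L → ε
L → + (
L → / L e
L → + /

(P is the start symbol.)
Start with: [L → .]
The dot is at the end, so nothing is added.

CLOSURE = { [L → .] }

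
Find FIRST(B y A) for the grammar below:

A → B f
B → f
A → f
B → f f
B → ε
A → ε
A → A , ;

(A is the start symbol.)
FIRST sets of the non-terminals involved (from the grammar, by fixed-point iteration):
  FIRST(B) = { 'f', ε }

To compute FIRST(B y A), process the symbols left to right:
Symbol B is a non-terminal. Add FIRST(B) \ {ε} = { 'f' }
B is nullable (ε ∈ FIRST(B)), continue to the next symbol.
Symbol y is a terminal. Add 'y' and stop.
FIRST(B y A) = { 'f', 'y' }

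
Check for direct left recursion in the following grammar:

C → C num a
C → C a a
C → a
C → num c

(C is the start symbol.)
Yes, C is left-recursive

Direct left recursion occurs when N → N α for some non-terminal N (the right-hand side begins with the left-hand side itself).

C → C num a: LEFT RECURSIVE (starts with C)
C → C a a: LEFT RECURSIVE (starts with C)
C → a: starts with a
C → num c: starts with num

The grammar has direct left recursion on: C.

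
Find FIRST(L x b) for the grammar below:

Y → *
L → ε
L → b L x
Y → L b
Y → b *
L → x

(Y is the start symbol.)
{ 'b', 'x' }

FIRST sets of the non-terminals involved (from the grammar, by fixed-point iteration):
  FIRST(L) = { 'b', 'x', ε }

To compute FIRST(L x b), process the symbols left to right:
Symbol L is a non-terminal. Add FIRST(L) \ {ε} = { 'b', 'x' }
L is nullable (ε ∈ FIRST(L)), continue to the next symbol.
Symbol x is a terminal. Add 'x' and stop.
FIRST(L x b) = { 'b', 'x' }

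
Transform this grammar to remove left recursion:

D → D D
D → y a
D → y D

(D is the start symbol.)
D is directly left-recursive. The standard transformation for
  A → A α₁ | ... | A α_m | β₁ | ... | β_n
is
  A  → β₁ A' | ... | β_n A'
  A' → α₁ A' | ... | α_m A' | ε

D → y a becomes D → y a D'
D → y D becomes D → y D D'
D → D D becomes D' → D D'
Add D' → ε

Resulting grammar:
D → y a D'
D → y D D'
D' → D D'
D' → ε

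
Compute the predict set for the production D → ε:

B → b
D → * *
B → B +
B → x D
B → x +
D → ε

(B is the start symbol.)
{ $, '+' }

PREDICT(D → ε) = (FIRST(RHS) \ {ε}) ∪ (FOLLOW(D) if ε ∈ FIRST(RHS), i.e. RHS ⇒* ε)
The right-hand side is ε (FIRST(ε) = { ε }), so the predict set is FOLLOW(D) = { $, '+' }
PREDICT(D → ε) = { $, '+' }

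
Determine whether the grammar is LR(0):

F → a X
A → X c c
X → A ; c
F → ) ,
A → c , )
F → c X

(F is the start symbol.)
Augment with F' → F and build the canonical LR(0) collection (I0 = CLOSURE({[F' → . F]}), then GOTO on every symbol after a dot until no new states appear). It has 16 states:
  I0: { [F → . ) ,], [F → . a X], [F → . c X], [F' → . F] }  — shift
  I1: { [F → ) . ,] }  — shift
  I2: { [F' → F .] }  — accept
  I3: { [A → . X c c], [A → . c , )], [F → a . X], [X → . A ; c] }  — shift
  I4: { [A → . X c c], [A → . c , )], [F → c . X], [X → . A ; c] }  — shift
  I5: { [X → A . ; c] }  — shift
  I6: { [A → X . c c], [F → c X .] }  — shift, reduce
  I7: { [A → c . , )] }  — shift
  I8: { [A → c , . )] }  — shift
  I9: { [A → c , ) .] }  — reduce
  I10: { [A → X c . c] }  — shift
  I11: { [A → X c c .] }  — reduce
  I12: { [X → A ; . c] }  — shift
  I13: { [X → A ; c .] }  — reduce
  I14: { [A → X . c c], [F → a X .] }  — shift, reduce
  I15: { [F → ) , .] }  — reduce

Conflict in state I6:
  Shift-reduce conflict between [F → c X .] and [A → X . c c]
So the grammar is NOT LR(0).

Answer: No. Shift-reduce conflict between [F → c X .] and [A → X . c c]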